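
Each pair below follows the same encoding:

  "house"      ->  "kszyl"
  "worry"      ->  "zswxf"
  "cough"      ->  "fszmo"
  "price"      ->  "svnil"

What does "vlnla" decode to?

In house: h→k is +3, o→s is +4, u→z is +5, s→y is +6 — the shift increases by 1 each position. Letter i (0-indexed) is shifted by i+3, so successive shifts are 3, 4, 5, ….
Undoing it on vlnla: v−3=s, l−4=h, n−5=i, l−6=f, a−7=t.

shift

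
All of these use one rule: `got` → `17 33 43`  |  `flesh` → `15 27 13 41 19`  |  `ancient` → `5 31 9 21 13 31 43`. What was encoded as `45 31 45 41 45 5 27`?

unusual

g(#7)→17 and o(#15)→33: differences scale by 2, so n = 2·pos + 3. With a=1..z=26, the number is 2·pos + 3.
Reversing it on 45 31 45 41 45 5 27: 45→(45−3)÷2=21=u, 31→(31−3)÷2=14=n, 45→(45−3)÷2=21=u, 41→(41−3)÷2=19=s, 45→(45−3)÷2=21=u, 5→(5−3)÷2=1=a, 27→(27−3)÷2=12=l.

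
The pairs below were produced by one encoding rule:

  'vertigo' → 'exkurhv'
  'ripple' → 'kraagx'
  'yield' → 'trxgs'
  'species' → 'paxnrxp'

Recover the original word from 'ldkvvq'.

v(21)→e(4) and e(4)→x(23) fit y≡5x+3 (mod 26); the inverse of 5 mod 26 is 21. Treating letters as 0–25, the rule is x ↦ 5x + 3 (mod 26).
Reversing it on ldkvvq: l(11)→21·(11−3)≡12=m; d(3)→21·(3−3)≡0=a; k(10)→21·(10−3)≡17=r; v(21)→21·(21−3)≡14=o; v(21)→21·(21−3)≡14=o; q(16)→21·(16−3)≡13=n (all mod 26).

maroon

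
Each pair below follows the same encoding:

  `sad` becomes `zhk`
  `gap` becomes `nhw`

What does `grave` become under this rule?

nyhcl

Compare letters: s→z is +7, a→h is +7, d→k is +7 — a constant shift. It's a constant shift of +7 (ROT7).
Applying it to grave: g+7=n, r+7=y, a+7=h, v+7=c, e+7=l.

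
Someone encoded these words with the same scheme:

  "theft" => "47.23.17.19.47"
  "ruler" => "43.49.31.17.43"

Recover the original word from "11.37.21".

t(#20)→47 and h(#8)→23: differences scale by 2, so n = 2·pos + 7. With a=1..z=26, the number is 2·pos + 7.
Reversing it on 11.37.21: 11→(11−7)÷2=2=b, 37→(37−7)÷2=15=o, 21→(21−7)÷2=7=g.

bog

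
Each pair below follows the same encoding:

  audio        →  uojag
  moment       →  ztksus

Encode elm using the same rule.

srk

The output letters match the input read backwards, each shifted +6: audio reversed is oidua. The word is reversed, then every letter is shifted forward by 6.
For elm: reverse → mle; then shift: m+6=s, l+6=r, e+6=k.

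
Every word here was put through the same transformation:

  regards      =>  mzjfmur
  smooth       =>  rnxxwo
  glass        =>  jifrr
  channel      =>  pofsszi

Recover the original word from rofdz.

r(17)→m(12) and e(4)→z(25) fit y≡5x+5 (mod 26); the inverse of 5 mod 26 is 21. Each letter's alphabet position (a=0..z=25) is mapped through 5·x+5 mod 26 — an affine cipher.
Reversing it on rofdz: r(17)→21·(17−5)≡18=s; o(14)→21·(14−5)≡7=h; f(5)→21·(5−5)≡0=a; d(3)→21·(3−5)≡10=k; z(25)→21·(25−5)≡4=e (all mod 26).

shake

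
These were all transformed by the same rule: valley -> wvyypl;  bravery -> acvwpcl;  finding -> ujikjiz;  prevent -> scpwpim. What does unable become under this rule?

rivayp

v(21)→w(22) and a(0)→v(21) fit y≡5x+21 (mod 26); the inverse of 5 mod 26 is 21. Each letter's alphabet position (a=0..z=25) is mapped through 5·x+21 mod 26 — an affine cipher.
Applying it to unable: u(20)→5·20+21≡17=r; n(13)→5·13+21≡8=i; a(0)→5·0+21≡21=v; b(1)→5·1+21≡0=a; l(11)→5·11+21≡24=y; e(4)→5·4+21≡15=p (all mod 26).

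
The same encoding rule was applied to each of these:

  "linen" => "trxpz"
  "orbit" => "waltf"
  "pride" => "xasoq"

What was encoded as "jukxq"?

blame

In linen: l→t is +8, i→r is +9, n→x is +10, e→p is +11 — the shift increases by 1 each position. The shift increases by 1 at each position, starting from +8: 8, 9, 10, ….
Undoing it on jukxq: j−8=b, u−9=l, k−10=a, x−11=m, q−12=e.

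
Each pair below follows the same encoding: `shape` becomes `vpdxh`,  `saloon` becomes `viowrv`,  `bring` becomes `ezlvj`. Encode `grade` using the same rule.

jzdlh

Shifts by position in shape: pos 0: s→v (+3), pos 1: h→p (+8), pos 2: a→d (+3), pos 3: p→x (+8) — repeating every 2. The shifts repeat in a cycle of length 2: positions 0,1,… shift by +3, +8, then the pattern repeats.
On grade: g+3=j, r+8=z, a+3=d, d+8=l, e+3=h.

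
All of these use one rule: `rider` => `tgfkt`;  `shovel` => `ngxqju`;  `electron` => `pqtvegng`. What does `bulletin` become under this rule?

The output letters match the input read backwards, each shifted +2: rider reversed is redir. Two steps: reverse the string, then apply a Caesar shift of +2.
For bulletin: reverse → nitellub; then shift: n+2=p, i+2=k, t+2=v, e+2=g, l+2=n, l+2=n, u+2=w, b+2=d.

pkvgnnwd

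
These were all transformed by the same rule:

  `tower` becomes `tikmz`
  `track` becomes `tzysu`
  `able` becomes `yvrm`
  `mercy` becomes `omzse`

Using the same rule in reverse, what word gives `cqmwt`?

t(19)→t(19) and o(14)→i(8) fit y≡23x+24 (mod 26); the inverse of 23 mod 26 is 17. Each letter's alphabet position (a=0..z=25) is mapped through 23·x+24 mod 26 — an affine cipher.
Reversing it on cqmwt: c(2)→17·(2−24)≡16=q; q(16)→17·(16−24)≡20=u; m(12)→17·(12−24)≡4=e; w(22)→17·(22−24)≡18=s; t(19)→17·(19−24)≡19=t (all mod 26).

quest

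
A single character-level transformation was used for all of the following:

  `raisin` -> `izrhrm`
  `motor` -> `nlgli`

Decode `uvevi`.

fever

Each pair mirrors across the alphabet (r↔i, a↔z, i↔r): positions sum to 25. Letters are reflected about the middle of the alphabet (position → 25−position): Atbash.
Undoing it on uvevi: u↔f, v↔e, e↔v, v↔e, i↔r.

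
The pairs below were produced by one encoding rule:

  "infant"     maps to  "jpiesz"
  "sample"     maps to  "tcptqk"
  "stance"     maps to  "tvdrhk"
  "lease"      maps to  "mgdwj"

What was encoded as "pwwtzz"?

output

In infant: i→j is +1, n→p is +2, f→i is +3, a→e is +4 — the shift increases by 1 each position. Each letter shifts forward by (position + 1), i.e. 1, 2, 3, … — the shift grows by one for each successive letter.
Reversing it on pwwtzz: p−1=o, w−2=u, w−3=t, t−4=p, z−5=u, z−6=t.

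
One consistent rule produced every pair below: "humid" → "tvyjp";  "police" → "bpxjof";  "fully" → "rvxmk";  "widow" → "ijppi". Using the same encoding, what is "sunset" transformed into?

evztqu

Shifts by position in humid: pos 0: h→t (+12), pos 1: u→v (+1), pos 2: m→y (+12), pos 3: i→j (+1) — repeating every 2. A repeating key of period 2 is used — shifts +12, +1 over and over.
Applying it to sunset: s+12=e, u+1=v, n+12=z, s+1=t, e+12=q, t+1=u.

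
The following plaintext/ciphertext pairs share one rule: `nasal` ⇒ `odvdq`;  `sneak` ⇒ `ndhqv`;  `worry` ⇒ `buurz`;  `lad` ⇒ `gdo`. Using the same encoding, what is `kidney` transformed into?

The output letters match the input read backwards, each shifted +3: nasal reversed is lasan. The word is reversed, then every letter is shifted forward by 3.
Applying it to kidney: reverse → yendik; then shift: y+3=b, e+3=h, n+3=q, d+3=g, i+3=l, k+3=n.

bhqgln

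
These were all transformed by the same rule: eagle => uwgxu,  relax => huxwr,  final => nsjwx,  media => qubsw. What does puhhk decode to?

berry

This is an affine cipher: with a=0,…,z=25, each position x becomes (19x+22) mod 26.
Decoding puhhk: p(15)→11·(15−22)≡1=b; u(20)→11·(20−22)≡4=e; h(7)→11·(7−22)≡17=r; h(7)→11·(7−22)≡17=r; k(10)→11·(10−22)≡24=y (all mod 26).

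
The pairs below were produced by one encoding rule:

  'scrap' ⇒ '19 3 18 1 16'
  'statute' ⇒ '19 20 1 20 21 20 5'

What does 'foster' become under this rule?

6 15 19 20 5 18

s is letter #19 and maps to 19: an offset of 0. Letters become their 1-indexed alphabet positions: a=1 … z=26.
For foster: f=6→6, o=15→15, s=19→19, t=20→20, e=5→5, r=18→18.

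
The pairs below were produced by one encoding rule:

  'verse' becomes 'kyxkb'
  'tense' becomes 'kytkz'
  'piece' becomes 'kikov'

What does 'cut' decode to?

The output letters match the input read backwards, each shifted +6: verse reversed is esrev. Read the word backwards and shift each letter +6.
Decoding cut: shift back: c−6=w, u−6=o, t−6=n → won; then reverse → now.

now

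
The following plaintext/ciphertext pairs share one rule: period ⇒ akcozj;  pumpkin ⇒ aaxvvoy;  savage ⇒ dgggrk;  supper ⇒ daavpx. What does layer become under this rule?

The shifts repeat in a cycle of length 2: positions 0,1,… shift by +11, +6, then the pattern repeats.
For layer: l+11=w, a+6=g, y+11=j, e+6=k, r+11=c.

wgjkc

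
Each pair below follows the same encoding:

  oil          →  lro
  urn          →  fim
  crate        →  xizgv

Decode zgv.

Each pair mirrors across the alphabet (o↔l, i↔r, l↔o): positions sum to 25. Each letter is replaced by its mirror in the alphabet: a↔z, b↔y, c↔x, and so on (the Atbash cipher).
Undoing it on zgv: z↔a, g↔t, v↔e.

ate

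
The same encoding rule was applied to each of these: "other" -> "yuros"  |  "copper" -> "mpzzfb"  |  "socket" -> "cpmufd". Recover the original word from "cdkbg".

Shifts by position in other: pos 0: o→y (+10), pos 1: t→u (+1), pos 2: h→r (+10), pos 3: e→o (+10), pos 4: r→s (+1) — repeating every 3. A repeating key of period 3 is used — shifts +10, +1, +10 over and over.
Undoing it on cdkbg: c−10=s, d−1=c, k−10=a, b−10=r, g−1=f.

scarf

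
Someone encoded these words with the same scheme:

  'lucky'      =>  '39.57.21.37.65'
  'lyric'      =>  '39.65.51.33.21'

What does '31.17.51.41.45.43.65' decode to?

harmony

l(#12)→39 and u(#21)→57: differences scale by 2, so n = 2·pos + 15. With a=1..z=26, the number is 2·pos + 15.
Undoing it on 31.17.51.41.45.43.65: 31→(31−15)÷2=8=h, 17→(17−15)÷2=1=a, 51→(51−15)÷2=18=r, 41→(41−15)÷2=13=m, 45→(45−15)÷2=15=o, 43→(43−15)÷2=14=n, 65→(65−15)÷2=25=y.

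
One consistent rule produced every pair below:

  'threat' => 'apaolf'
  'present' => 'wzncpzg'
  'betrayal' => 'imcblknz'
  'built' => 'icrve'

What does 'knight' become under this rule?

In threat: t→a is +7, h→p is +8, r→a is +9, e→o is +10 — the shift increases by 1 each position. The shift increases by 1 at each position, starting from +7: 7, 8, 9, ….
On knight: k+7=r, n+8=v, i+9=r, g+10=q, h+11=s, t+12=f.

rvrqsf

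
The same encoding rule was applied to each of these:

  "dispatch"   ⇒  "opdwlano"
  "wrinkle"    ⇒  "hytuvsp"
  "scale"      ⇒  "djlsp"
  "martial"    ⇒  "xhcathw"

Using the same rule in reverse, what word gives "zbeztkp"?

outside

Shifts by position in dispatch: pos 0: d→o (+11), pos 1: i→p (+7), pos 2: s→d (+11), pos 3: p→w (+7) — repeating every 2. A repeating key of period 2 is used — shifts +11, +7 over and over.
Reversing it on zbeztkp: z−11=o, b−7=u, e−11=t, z−7=s, t−11=i, k−7=d, p−11=e.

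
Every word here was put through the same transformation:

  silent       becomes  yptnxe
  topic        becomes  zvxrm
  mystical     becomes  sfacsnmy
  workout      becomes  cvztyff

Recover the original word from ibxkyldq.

cupboard

Each letter shifts forward by (position + 6), i.e. 6, 7, 8, … — the shift grows by one for each successive letter.
Undoing it on ibxkyldq: i−6=c, b−7=u, x−8=p, k−9=b, y−10=o, l−11=a, d−12=r, q−13=d.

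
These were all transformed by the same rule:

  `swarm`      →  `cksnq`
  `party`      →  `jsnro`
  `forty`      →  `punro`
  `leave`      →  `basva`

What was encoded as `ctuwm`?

shock

s(18)→c(2) and w(22)→k(10) fit y≡15x+18 (mod 26); the inverse of 15 mod 26 is 7. This is an affine cipher: with a=0,…,z=25, each position x becomes (15x+18) mod 26.
Decoding ctuwm: c(2)→7·(2−18)≡18=s; t(19)→7·(19−18)≡7=h; u(20)→7·(20−18)≡14=o; w(22)→7·(22−18)≡2=c; m(12)→7·(12−18)≡10=k (all mod 26).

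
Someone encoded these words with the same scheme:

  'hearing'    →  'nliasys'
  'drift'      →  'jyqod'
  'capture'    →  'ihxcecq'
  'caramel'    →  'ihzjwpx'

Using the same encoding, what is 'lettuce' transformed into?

In hearing: h→n is +6, e→l is +7, a→i is +8, r→a is +9 — the shift increases by 1 each position. Each letter shifts forward by (position + 6), i.e. 6, 7, 8, … — the shift grows by one for each successive letter.
For lettuce: l+6=r, e+7=l, t+8=b, t+9=c, u+10=e, c+11=n, e+12=q.

rlbcenq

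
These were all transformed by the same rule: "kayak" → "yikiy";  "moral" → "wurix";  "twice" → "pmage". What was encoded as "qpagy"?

k(10)→y(24) and a(0)→i(8) fit y≡25x+8 (mod 26); the inverse of 25 mod 26 is 25. Each letter's alphabet position (a=0..z=25) is mapped through 25·x+8 mod 26 — an affine cipher.
Undoing it on qpagy: q(16)→25·(16−8)≡18=s; p(15)→25·(15−8)≡19=t; a(0)→25·(0−8)≡8=i; g(6)→25·(6−8)≡2=c; y(24)→25·(24−8)≡10=k (all mod 26).

stick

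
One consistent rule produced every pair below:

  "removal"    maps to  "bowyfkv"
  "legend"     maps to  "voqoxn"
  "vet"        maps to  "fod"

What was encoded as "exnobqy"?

Compare letters: r→b is +10, e→o is +10, m→w is +10 — a constant shift. It's a constant shift of +10 (ROT10).
Undoing it on exnobqy: e−10=u, x−10=n, n−10=d, o−10=e, b−10=r, q−10=g, y−10=o.

undergo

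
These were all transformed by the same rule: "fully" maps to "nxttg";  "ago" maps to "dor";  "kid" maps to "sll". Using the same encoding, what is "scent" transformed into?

akhvb

The shift depends on letter class: consonant f→n is +8, but vowel u→x is +3. The rule splits by letter class: vowels +3, consonants +8.
On scent: s(cons)+8=a, c(cons)+8=k, e(vowel)+3=h, n(cons)+8=v, t(cons)+8=b.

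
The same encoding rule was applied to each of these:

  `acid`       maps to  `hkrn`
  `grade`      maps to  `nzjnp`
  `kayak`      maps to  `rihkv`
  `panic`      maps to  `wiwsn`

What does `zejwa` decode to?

In acid: a→h is +7, c→k is +8, i→r is +9, d→n is +10 — the shift increases by 1 each position. Each letter shifts forward by (position + 7), i.e. 7, 8, 9, … — the shift grows by one for each successive letter.
Decoding zejwa: z−7=s, e−8=w, j−9=a, w−10=m, a−11=p.

swamp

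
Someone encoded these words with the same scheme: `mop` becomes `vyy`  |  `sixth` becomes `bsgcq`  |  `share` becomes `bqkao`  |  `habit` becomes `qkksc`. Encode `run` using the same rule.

aew

The shift depends on letter class: consonant m→v is +9, but vowel o→y is +10. The rule splits by letter class: vowels +10, consonants +9.
On run: r(cons)+9=a, u(vowel)+10=e, n(cons)+9=w.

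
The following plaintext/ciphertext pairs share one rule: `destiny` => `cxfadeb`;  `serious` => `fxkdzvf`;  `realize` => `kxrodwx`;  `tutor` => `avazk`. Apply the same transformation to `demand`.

d(3)→c(2) and e(4)→x(23) fit y≡21x+17 (mod 26); the inverse of 21 mod 26 is 5. Treating letters as 0–25, the rule is x ↦ 21x + 17 (mod 26).
On demand: d(3)→21·3+17≡2=c; e(4)→21·4+17≡23=x; m(12)→21·12+17≡9=j; a(0)→21·0+17≡17=r; n(13)→21·13+17≡4=e; d(3)→21·3+17≡2=c (all mod 26).

cxjrec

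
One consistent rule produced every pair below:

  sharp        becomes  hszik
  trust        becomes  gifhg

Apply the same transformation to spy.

hkb

Each pair mirrors across the alphabet (s↔h, h↔s, a↔z): positions sum to 25. Letters are reflected about the middle of the alphabet (position → 25−position): Atbash.
On spy: s↔h, p↔k, y↔b.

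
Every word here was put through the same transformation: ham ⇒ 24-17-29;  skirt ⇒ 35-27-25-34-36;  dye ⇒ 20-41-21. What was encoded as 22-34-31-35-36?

h is letter #8 and maps to 24: an offset of 16. The number is (letter's place in the alphabet, a=1) + 16.
Reversing it on 22-34-31-35-36: 22→(22−16)÷1=6=f, 34→(34−16)÷1=18=r, 31→(31−16)÷1=15=o, 35→(35−16)÷1=19=s, 36→(36−16)÷1=20=t.

frost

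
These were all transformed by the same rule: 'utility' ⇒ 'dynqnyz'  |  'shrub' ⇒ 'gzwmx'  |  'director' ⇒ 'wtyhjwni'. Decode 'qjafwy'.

The output letters match the input read backwards, each shifted +5: utility reversed is ytilitu. Read the word backwards and shift each letter +5.
Reversing it on qjafwy: shift back: q−5=l, j−5=e, a−5=v, f−5=a, w−5=r, y−5=t → levart; then reverse → travel.

travel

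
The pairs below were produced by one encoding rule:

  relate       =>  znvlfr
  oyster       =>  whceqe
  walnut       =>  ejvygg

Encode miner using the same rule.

In relate: r→z is +8, e→n is +9, l→v is +10, a→l is +11 — the shift increases by 1 each position. Each letter shifts forward by (position + 8), i.e. 8, 9, 10, … — the shift grows by one for each successive letter.
For miner: m+8=u, i+9=r, n+10=x, e+11=p, r+12=d.

urxpd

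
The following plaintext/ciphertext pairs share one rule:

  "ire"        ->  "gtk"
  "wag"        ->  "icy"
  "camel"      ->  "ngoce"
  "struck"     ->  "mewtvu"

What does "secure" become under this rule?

gtwegu

The output letters match the input read backwards, each shifted +2: ire reversed is eri. Two steps: reverse the string, then apply a Caesar shift of +2.
On secure: reverse → eruces; then shift: e+2=g, r+2=t, u+2=w, c+2=e, e+2=g, s+2=u.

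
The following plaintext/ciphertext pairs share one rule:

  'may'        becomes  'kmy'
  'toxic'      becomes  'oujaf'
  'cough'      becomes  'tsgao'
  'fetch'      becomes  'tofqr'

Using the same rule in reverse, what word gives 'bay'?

mop

The output letters match the input read backwards, each shifted +12: may reversed is yam. The word is reversed, then every letter is shifted forward by 12.
Undoing it on bay: shift back: b−12=p, a−12=o, y−12=m → pom; then reverse → mop.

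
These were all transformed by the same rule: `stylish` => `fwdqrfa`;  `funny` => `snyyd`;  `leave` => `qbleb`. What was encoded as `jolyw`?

grant

s(18)→f(5) and t(19)→w(22) fit y≡17x+11 (mod 26); the inverse of 17 mod 26 is 23. Treating letters as 0–25, the rule is x ↦ 17x + 11 (mod 26).
Reversing it on jolyw: j(9)→23·(9−11)≡6=g; o(14)→23·(14−11)≡17=r; l(11)→23·(11−11)≡0=a; y(24)→23·(24−11)≡13=n; w(22)→23·(22−11)≡19=t (all mod 26).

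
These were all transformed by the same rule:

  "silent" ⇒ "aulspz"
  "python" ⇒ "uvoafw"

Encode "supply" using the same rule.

The output letters match the input read backwards, each shifted +7: silent reversed is tnelis. Two steps: reverse the string, then apply a Caesar shift of +7.
Applying it to supply: reverse → ylppus; then shift: y+7=f, l+7=s, p+7=w, p+7=w, u+7=b, s+7=z.

fswwbz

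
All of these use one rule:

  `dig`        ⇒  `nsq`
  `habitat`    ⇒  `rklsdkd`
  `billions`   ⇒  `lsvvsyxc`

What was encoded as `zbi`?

pry

Compare letters: d→n is +10, i→s is +10, g→q is +10 — a constant shift. It's a constant shift of +10 (ROT10).
Decoding zbi: z−10=p, b−10=r, i−10=y.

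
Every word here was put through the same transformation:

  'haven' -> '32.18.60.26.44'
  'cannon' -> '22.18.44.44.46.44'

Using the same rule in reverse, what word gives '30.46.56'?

got

h(#8)→32 and a(#1)→18: differences scale by 2, so n = 2·pos + 16. With a=1..z=26, the number is 2·pos + 16.
Decoding 30.46.56: 30→(30−16)÷2=7=g, 46→(46−16)÷2=15=o, 56→(56−16)÷2=20=t.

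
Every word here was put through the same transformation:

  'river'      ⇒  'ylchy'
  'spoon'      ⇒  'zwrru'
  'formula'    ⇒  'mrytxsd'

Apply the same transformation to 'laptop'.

The shift depends on letter class: consonant r→y is +7, but vowel i→l is +3. Vowels shift forward by 3 and consonants shift forward by 7.
For laptop: l(cons)+7=s, a(vowel)+3=d, p(cons)+7=w, t(cons)+7=a, o(vowel)+3=r, p(cons)+7=w.

sdwarw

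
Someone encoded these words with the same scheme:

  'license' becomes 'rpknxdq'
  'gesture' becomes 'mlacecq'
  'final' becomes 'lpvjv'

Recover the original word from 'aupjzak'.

Each letter shifts forward by (position + 6), i.e. 6, 7, 8, … — the shift grows by one for each successive letter.
Decoding aupjzak: a−6=u, u−7=n, p−8=h, j−9=a, z−10=p, a−11=p, k−12=y.

unhappy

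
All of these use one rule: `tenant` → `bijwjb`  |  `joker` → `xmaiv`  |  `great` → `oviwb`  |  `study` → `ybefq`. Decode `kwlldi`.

waffle

t(19)→b(1) and e(4)→i(8) fit y≡3x+22 (mod 26); the inverse of 3 mod 26 is 9. Each letter's alphabet position (a=0..z=25) is mapped through 3·x+22 mod 26 — an affine cipher.
Decoding kwlldi: k(10)→9·(10−22)≡22=w; w(22)→9·(22−22)≡0=a; l(11)→9·(11−22)≡5=f; l(11)→9·(11−22)≡5=f; d(3)→9·(3−22)≡11=l; i(8)→9·(8−22)≡4=e (all mod 26).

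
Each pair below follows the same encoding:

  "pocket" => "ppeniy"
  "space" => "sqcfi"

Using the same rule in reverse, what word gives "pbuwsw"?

In pocket: p→p is +0, o→p is +1, c→e is +2, k→n is +3 — the shift increases by 1 each position. Each letter shifts forward by its position index (0, 1, 2, …) — the shift grows by one for each successive letter.
Decoding pbuwsw: p−0=p, b−1=a, u−2=s, w−3=t, s−4=o, w−5=r.

pastor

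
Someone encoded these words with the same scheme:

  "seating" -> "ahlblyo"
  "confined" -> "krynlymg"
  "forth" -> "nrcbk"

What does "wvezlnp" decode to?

ostrich

Shifts by position in seating: pos 0: s→a (+8), pos 1: e→h (+3), pos 2: a→l (+11), pos 3: t→b (+8), pos 4: i→l (+3), pos 5: n→y (+11) — repeating every 3. A repeating key of period 3 is used — shifts +8, +3, +11 over and over.
Reversing it on wvezlnp: w−8=o, v−3=s, e−11=t, z−8=r, l−3=i, n−11=c, p−8=h.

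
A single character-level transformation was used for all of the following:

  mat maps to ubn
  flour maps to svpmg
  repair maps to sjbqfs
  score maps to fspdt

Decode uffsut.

street

The output letters match the input read backwards, each shifted +1: mat reversed is tam. Two steps: reverse the string, then apply a Caesar shift of +1.
Undoing it on uffsut: shift back: u−1=t, f−1=e, f−1=e, s−1=r, u−1=t, t−1=s → teerts; then reverse → street.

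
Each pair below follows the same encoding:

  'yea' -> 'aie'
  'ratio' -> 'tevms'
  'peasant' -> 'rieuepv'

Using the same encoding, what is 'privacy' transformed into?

The shift depends on letter class: consonant y→a is +2, but vowel e→i is +4. The rule splits by letter class: vowels +4, consonants +2.
On privacy: p(cons)+2=r, r(cons)+2=t, i(vowel)+4=m, v(cons)+2=x, a(vowel)+4=e, c(cons)+2=e, y(cons)+2=a.

rtmxeea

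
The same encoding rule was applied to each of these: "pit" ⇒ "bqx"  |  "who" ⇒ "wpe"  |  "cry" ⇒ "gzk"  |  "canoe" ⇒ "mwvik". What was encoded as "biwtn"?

Read the word backwards and shift each letter +8.
Reversing it on biwtn: shift back: b−8=t, i−8=a, w−8=o, t−8=l, n−8=f → taolf; then reverse → float.

float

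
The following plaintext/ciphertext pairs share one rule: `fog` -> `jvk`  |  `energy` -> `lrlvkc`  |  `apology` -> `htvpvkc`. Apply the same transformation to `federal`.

jlhlvhp

Vowels shift forward by 7 and consonants shift forward by 4.
For federal: f(cons)+4=j, e(vowel)+7=l, d(cons)+4=h, e(vowel)+7=l, r(cons)+4=v, a(vowel)+7=h, l(cons)+4=p.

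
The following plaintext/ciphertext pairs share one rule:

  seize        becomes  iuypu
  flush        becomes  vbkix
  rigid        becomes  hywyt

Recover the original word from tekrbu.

double

Compare letters: s→i is +16, e→u is +16, i→y is +16 — a constant shift. It's a constant shift of +16 (ROT16).
Undoing it on tekrbu: t−16=d, e−16=o, k−16=u, r−16=b, b−16=l, u−16=e.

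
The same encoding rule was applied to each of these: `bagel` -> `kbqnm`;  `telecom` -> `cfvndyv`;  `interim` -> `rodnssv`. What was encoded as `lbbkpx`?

carbon

Shifts by position in bagel: pos 0: b→k (+9), pos 1: a→b (+1), pos 2: g→q (+10), pos 3: e→n (+9), pos 4: l→m (+1) — repeating every 3. It's a Vigenère-style cipher with numeric key [9,1,10]: position i shifts by key[i mod 3].
Reversing it on lbbkpx: l−9=c, b−1=a, b−10=r, k−9=b, p−1=o, x−10=n.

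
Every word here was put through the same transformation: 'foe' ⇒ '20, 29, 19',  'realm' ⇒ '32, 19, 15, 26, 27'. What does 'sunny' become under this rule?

f is letter #6 and maps to 20: an offset of 14. Each letter is replaced by its alphabet position (a=1..z=26) + 14.
For sunny: s=19→33, u=21→35, n=14→28, n=14→28, y=25→39.

33, 35, 28, 28, 39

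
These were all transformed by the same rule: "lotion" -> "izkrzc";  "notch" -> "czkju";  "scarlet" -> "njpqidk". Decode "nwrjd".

spice

l(11)→i(8) and o(14)→z(25) fit y≡23x+15 (mod 26); the inverse of 23 mod 26 is 17. This is an affine cipher: with a=0,…,z=25, each position x becomes (23x+15) mod 26.
Decoding nwrjd: n(13)→17·(13−15)≡18=s; w(22)→17·(22−15)≡15=p; r(17)→17·(17−15)≡8=i; j(9)→17·(9−15)≡2=c; d(3)→17·(3−15)≡4=e (all mod 26).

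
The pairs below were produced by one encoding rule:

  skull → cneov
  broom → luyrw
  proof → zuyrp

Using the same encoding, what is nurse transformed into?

xxbvo

It's a Vigenère-style cipher with numeric key [10,3]: position i shifts by key[i mod 2].
Applying it to nurse: n+10=x, u+3=x, r+10=b, s+3=v, e+10=o.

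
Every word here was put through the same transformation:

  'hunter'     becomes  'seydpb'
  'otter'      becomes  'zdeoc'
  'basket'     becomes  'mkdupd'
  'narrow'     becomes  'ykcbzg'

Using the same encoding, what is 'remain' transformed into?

Shifts by position in hunter: pos 0: h→s (+11), pos 1: u→e (+10), pos 2: n→y (+11), pos 3: t→d (+10) — repeating every 2. It's a Vigenère-style cipher with numeric key [11,10]: position i shifts by key[i mod 2].
For remain: r+11=c, e+10=o, m+11=x, a+10=k, i+11=t, n+10=x.

coxktx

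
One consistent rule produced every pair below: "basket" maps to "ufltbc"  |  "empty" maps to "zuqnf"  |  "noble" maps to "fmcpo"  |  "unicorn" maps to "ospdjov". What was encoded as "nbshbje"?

The word is reversed, then every letter is shifted forward by 1.
Undoing it on nbshbje: shift back: n−1=m, b−1=a, s−1=r, h−1=g, b−1=a, j−1=i, e−1=d → margaid; then reverse → diagram.

diagram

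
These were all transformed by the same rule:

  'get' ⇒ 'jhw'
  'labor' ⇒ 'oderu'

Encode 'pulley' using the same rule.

Compare letters: g→j is +3, e→h is +3, t→w is +3 — a constant shift. Every letter moves 3 places later in the alphabet, wrapping around z→a.
For pulley: p+3=s, u+3=x, l+3=o, l+3=o, e+3=h, y+3=b.

sxoohb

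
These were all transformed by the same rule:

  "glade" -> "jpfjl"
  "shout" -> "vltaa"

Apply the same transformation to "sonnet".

In glade: g→j is +3, l→p is +4, a→f is +5, d→j is +6 — the shift increases by 1 each position. Letter i (0-indexed) is shifted by i+3, so successive shifts are 3, 4, 5, ….
On sonnet: s+3=v, o+4=s, n+5=s, n+6=t, e+7=l, t+8=b.

vsstlb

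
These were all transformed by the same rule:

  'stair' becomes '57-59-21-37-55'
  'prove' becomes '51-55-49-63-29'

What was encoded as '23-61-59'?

s(#19)→57 and t(#20)→59: differences scale by 2, so n = 2·pos + 19. With a=1..z=26, the number is 2·pos + 19.
Decoding 23-61-59: 23→(23−19)÷2=2=b, 61→(61−19)÷2=21=u, 59→(59−19)÷2=20=t.

but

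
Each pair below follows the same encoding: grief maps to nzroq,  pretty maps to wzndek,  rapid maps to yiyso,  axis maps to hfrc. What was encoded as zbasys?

string

Letter i (0-indexed) is shifted by i+7, so successive shifts are 7, 8, 9, ….
Undoing it on zbasys: z−7=s, b−8=t, a−9=r, s−10=i, y−11=n, s−12=g.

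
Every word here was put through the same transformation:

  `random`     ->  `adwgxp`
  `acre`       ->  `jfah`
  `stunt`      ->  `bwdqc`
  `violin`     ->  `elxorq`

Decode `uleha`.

liver

A repeating key of period 2 is used — shifts +9, +3 over and over.
Reversing it on uleha: u−9=l, l−3=i, e−9=v, h−3=e, a−9=r.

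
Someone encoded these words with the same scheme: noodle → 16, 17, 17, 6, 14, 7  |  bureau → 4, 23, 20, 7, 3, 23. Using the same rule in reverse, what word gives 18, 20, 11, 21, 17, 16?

prison

n is letter #14 and maps to 16: an offset of 2. Letters become their 1-based position plus 2 (so a→3, b→4, …).
Reversing it on 18, 20, 11, 21, 17, 16: 18→(18−2)÷1=16=p, 20→(20−2)÷1=18=r, 11→(11−2)÷1=9=i, 21→(21−2)÷1=19=s, 17→(17−2)÷1=15=o, 16→(16−2)÷1=14=n.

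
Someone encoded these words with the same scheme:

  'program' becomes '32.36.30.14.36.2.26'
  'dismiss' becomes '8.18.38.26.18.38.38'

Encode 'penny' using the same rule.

p(#16)→32 and r(#18)→36: differences scale by 2, so n = 2·pos + 0. Each letter becomes 2×(its alphabet position, a=1..z=26).
Applying it to penny: p=16→32, e=5→10, n=14→28, n=14→28, y=25→50.

32.10.28.28.50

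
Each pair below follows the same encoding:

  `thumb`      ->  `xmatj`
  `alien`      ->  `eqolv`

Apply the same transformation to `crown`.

Each letter shifts forward by (position + 4), i.e. 4, 5, 6, … — the shift grows by one for each successive letter.
For crown: c+4=g, r+5=w, o+6=u, w+7=d, n+8=v.

gwudv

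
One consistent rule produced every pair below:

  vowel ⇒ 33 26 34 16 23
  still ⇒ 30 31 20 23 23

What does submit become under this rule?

30 32 13 24 20 31

v is letter #22 and maps to 33: an offset of 11. The number is (letter's place in the alphabet, a=1) + 11.
Applying it to submit: s=19→30, u=21→32, b=2→13, m=13→24, i=9→20, t=20→31.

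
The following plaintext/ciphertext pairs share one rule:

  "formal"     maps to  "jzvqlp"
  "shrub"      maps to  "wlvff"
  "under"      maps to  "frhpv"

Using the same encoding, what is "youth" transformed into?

The shift depends on letter class: consonant f→j is +4, but vowel o→z is +11. Vowels shift forward by 11 and consonants shift forward by 4.
On youth: y(cons)+4=c, o(vowel)+11=z, u(vowel)+11=f, t(cons)+4=x, h(cons)+4=l.

czfxl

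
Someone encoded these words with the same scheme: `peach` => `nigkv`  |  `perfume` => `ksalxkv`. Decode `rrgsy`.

small

Two steps: reverse the string, then apply a Caesar shift of +6.
Undoing it on rrgsy: shift back: r−6=l, r−6=l, g−6=a, s−6=m, y−6=s → llams; then reverse → small.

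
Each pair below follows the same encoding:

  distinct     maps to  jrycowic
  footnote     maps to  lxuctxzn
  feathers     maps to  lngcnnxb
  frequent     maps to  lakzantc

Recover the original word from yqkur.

shell

The shifts repeat in a cycle of length 2: positions 0,1,… shift by +6, +9, then the pattern repeats.
Undoing it on yqkur: y−6=s, q−9=h, k−6=e, u−9=l, r−6=l.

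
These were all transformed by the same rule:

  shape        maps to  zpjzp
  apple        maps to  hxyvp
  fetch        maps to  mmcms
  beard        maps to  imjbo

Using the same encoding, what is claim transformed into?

jtjsx

The shift increases by 1 at each position, starting from +7: 7, 8, 9, ….
For claim: c+7=j, l+8=t, a+9=j, i+10=s, m+11=x.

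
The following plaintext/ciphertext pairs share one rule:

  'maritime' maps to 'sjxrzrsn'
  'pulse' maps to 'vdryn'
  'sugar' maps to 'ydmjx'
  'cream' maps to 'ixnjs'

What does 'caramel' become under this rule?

ijxjsnr

The shift depends on letter class: consonant m→s is +6, but vowel a→j is +9. The rule splits by letter class: vowels +9, consonants +6.
On caramel: c(cons)+6=i, a(vowel)+9=j, r(cons)+6=x, a(vowel)+9=j, m(cons)+6=s, e(vowel)+9=n, l(cons)+6=r.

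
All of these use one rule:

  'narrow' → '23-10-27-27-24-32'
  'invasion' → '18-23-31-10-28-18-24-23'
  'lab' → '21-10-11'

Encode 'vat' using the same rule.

n is letter #14 and maps to 23: an offset of 9. The number is (letter's place in the alphabet, a=1) + 9.
Applying it to vat: v=22→31, a=1→10, t=20→29.

31-10-29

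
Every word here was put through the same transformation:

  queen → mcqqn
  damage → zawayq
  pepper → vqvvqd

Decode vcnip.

q(16)→m(12) and u(20)→c(2) fit y≡17x+0 (mod 26); the inverse of 17 mod 26 is 23. This is an affine cipher: with a=0,…,z=25, each position x becomes (17x+0) mod 26.
Decoding vcnip: v(21)→23·(21−0)≡15=p; c(2)→23·(2−0)≡20=u; n(13)→23·(13−0)≡13=n; i(8)→23·(8−0)≡2=c; p(15)→23·(15−0)≡7=h (all mod 26).

punch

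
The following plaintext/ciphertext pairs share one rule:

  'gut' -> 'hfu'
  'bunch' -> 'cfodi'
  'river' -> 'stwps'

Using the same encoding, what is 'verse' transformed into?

wpstp

The shift depends on letter class: consonant g→h is +1, but vowel u→f is +11. The rule splits by letter class: vowels +11, consonants +1.
On verse: v(cons)+1=w, e(vowel)+11=p, r(cons)+1=s, s(cons)+1=t, e(vowel)+11=p.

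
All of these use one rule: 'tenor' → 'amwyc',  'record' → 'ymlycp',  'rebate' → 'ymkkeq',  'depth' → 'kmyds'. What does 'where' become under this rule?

Letter i (0-indexed) is shifted by i+7, so successive shifts are 7, 8, 9, ….
On where: w+7=d, h+8=p, e+9=n, r+10=b, e+11=p.

dpnbp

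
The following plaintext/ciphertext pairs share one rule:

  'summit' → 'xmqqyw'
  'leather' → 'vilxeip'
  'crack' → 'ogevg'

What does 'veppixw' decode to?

stellar

The output letters match the input read backwards, each shifted +4: summit reversed is timmus. Read the word backwards and shift each letter +4.
Reversing it on veppixw: shift back: v−4=r, e−4=a, p−4=l, p−4=l, i−4=e, x−4=t, w−4=s → rallets; then reverse → stellar.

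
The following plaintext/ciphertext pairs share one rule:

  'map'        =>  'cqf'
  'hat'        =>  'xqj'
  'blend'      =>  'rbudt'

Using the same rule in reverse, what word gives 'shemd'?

crown

Each letter is shifted forward by 16 in the alphabet (a Caesar shift of +16).
Reversing it on shemd: s−16=c, h−16=r, e−16=o, m−16=w, d−16=n.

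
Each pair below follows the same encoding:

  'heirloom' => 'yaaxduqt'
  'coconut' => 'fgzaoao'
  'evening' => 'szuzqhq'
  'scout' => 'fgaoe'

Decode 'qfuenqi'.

The output letters match the input read backwards, each shifted +12: heirloom reversed is moolrieh. The word is reversed, then every letter is shifted forward by 12.
Undoing it on qfuenqi: shift back: q−12=e, f−12=t, u−12=i, e−12=s, n−12=b, q−12=e, i−12=w → etisbew; then reverse → website.

website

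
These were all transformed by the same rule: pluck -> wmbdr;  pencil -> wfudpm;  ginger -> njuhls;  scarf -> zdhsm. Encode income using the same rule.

Shifts by position in pluck: pos 0: p→w (+7), pos 1: l→m (+1), pos 2: u→b (+7), pos 3: c→d (+1) — repeating every 2. The shifts repeat in a cycle of length 2: positions 0,1,… shift by +7, +1, then the pattern repeats.
For income: i+7=p, n+1=o, c+7=j, o+1=p, m+7=t, e+1=f.

pojptf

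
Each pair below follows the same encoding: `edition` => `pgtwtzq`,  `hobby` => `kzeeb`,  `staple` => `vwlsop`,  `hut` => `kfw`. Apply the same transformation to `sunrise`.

vfqutvp

The shift depends on letter class: consonant d→g is +3, but vowel e→p is +11. The rule splits by letter class: vowels +11, consonants +3.
Applying it to sunrise: s(cons)+3=v, u(vowel)+11=f, n(cons)+3=q, r(cons)+3=u, i(vowel)+11=t, s(cons)+3=v, e(vowel)+11=p.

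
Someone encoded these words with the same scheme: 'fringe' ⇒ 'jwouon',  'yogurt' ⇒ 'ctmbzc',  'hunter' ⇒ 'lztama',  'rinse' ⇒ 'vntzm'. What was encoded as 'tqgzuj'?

plasma

In fringe: f→j is +4, r→w is +5, i→o is +6, n→u is +7 — the shift increases by 1 each position. Letter i (0-indexed) is shifted by i+4, so successive shifts are 4, 5, 6, ….
Undoing it on tqgzuj: t−4=p, q−5=l, g−6=a, z−7=s, u−8=m, j−9=a.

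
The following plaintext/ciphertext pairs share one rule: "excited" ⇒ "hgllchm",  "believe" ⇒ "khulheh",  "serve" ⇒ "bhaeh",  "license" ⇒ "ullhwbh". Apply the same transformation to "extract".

The shift depends on letter class: consonant x→g is +9, but vowel e→h is +3. The rule splits by letter class: vowels +3, consonants +9.
On extract: e(vowel)+3=h, x(cons)+9=g, t(cons)+9=c, r(cons)+9=a, a(vowel)+3=d, c(cons)+9=l, t(cons)+9=c.

hgcadlc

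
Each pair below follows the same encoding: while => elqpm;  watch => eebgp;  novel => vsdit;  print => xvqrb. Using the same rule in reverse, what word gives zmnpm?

A repeating key of period 2 is used — shifts +8, +4 over and over.
Undoing it on zmnpm: z−8=r, m−4=i, n−8=f, p−4=l, m−8=e.

rifle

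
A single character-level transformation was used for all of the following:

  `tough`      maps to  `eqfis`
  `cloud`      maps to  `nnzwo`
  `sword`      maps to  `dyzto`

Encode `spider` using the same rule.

drtfpt

Shifts by position in tough: pos 0: t→e (+11), pos 1: o→q (+2), pos 2: u→f (+11), pos 3: g→i (+2) — repeating every 2. It's a Vigenère-style cipher with numeric key [11,2]: position i shifts by key[i mod 2].
Applying it to spider: s+11=d, p+2=r, i+11=t, d+2=f, e+11=p, r+2=t.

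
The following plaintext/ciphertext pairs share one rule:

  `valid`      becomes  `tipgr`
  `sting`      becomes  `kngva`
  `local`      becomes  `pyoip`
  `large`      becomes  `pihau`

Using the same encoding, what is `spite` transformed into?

kbgnu

v(21)→t(19) and a(0)→i(8) fit y≡3x+8 (mod 26); the inverse of 3 mod 26 is 9. Each letter's alphabet position (a=0..z=25) is mapped through 3·x+8 mod 26 — an affine cipher.
On spite: s(18)→3·18+8≡10=k; p(15)→3·15+8≡1=b; i(8)→3·8+8≡6=g; t(19)→3·19+8≡13=n; e(4)→3·4+8≡20=u (all mod 26).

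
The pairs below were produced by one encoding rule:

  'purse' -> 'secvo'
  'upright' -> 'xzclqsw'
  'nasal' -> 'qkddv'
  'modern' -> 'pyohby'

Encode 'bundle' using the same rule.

eeygvp

Shifts by position in purse: pos 0: p→s (+3), pos 1: u→e (+10), pos 2: r→c (+11), pos 3: s→v (+3), pos 4: e→o (+10) — repeating every 3. It's a Vigenère-style cipher with numeric key [3,10,11]: position i shifts by key[i mod 3].
Applying it to bundle: b+3=e, u+10=e, n+11=y, d+3=g, l+10=v, e+11=p.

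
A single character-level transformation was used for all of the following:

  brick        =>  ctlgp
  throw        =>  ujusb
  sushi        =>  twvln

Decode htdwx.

grass

Each letter shifts forward by (position + 1), i.e. 1, 2, 3, … — the shift grows by one for each successive letter.
Decoding htdwx: h−1=g, t−2=r, d−3=a, w−4=s, x−5=s.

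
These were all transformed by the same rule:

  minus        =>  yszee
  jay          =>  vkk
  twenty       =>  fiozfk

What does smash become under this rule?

The shift depends on letter class: consonant m→y is +12, but vowel i→s is +10. The rule splits by letter class: vowels +10, consonants +12.
Applying it to smash: s(cons)+12=e, m(cons)+12=y, a(vowel)+10=k, s(cons)+12=e, h(cons)+12=t.

eyket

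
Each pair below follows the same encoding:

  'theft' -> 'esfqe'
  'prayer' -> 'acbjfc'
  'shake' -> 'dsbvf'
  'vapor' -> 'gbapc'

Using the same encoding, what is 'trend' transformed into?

ecfyo

The shift depends on letter class: consonant t→e is +11, but vowel e→f is +1. Two shifts are in play — +1 for a/e/i/o/u, +11 for every other letter.
For trend: t(cons)+11=e, r(cons)+11=c, e(vowel)+1=f, n(cons)+11=y, d(cons)+11=o.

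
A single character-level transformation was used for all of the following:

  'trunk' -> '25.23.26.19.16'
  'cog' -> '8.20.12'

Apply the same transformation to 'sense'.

The number is (letter's place in the alphabet, a=1) + 5.
Applying it to sense: s=19→24, e=5→10, n=14→19, s=19→24, e=5→10.

24.10.19.24.10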